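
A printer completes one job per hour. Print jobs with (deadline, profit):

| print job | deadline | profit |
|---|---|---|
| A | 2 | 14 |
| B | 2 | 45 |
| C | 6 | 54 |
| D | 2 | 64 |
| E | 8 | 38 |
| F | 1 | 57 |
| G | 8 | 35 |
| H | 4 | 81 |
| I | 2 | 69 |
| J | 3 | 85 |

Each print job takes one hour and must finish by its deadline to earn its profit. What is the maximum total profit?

426

Sort by profit descending; place each in the latest free slot ≤ its deadline.
Profit order: J=85 H=81 I=69 D=64 F=57 C=54 B=45 E=38 G=35 A=14
Assign: J→slot 3, H→slot 4, I→slot 2, D→slot 1, F skipped, C→slot 6, B skipped, E→slot 8, G→slot 7, A skipped.
Slots: [1:D] [2:I] [3:J] [4:H] [6:C] [7:G] [8:E]
Profit = 64 + 69 + 85 + 81 + 54 + 35 + 38 = 426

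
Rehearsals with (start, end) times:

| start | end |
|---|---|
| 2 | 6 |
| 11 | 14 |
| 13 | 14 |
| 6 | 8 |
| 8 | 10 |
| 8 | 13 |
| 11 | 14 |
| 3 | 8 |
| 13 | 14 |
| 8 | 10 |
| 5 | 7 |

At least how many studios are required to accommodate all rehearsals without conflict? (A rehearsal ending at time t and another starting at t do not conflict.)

The answer is the maximum number of intervals overlapping at any instant.
starts: [2, 3, 5, 6, 8, 8, 8, 11, 11, 13, 13]
ends:   [6, 7, 8, 8, 10, 10, 13, 14, 14, 14, 14]
s2→1 s3→2 s5→3 e6→2 s6→3 e7→2 e8→1 e8→0 s8→1 s8→2 s8→3 e10→2 e10→1 s11→2 s11→3 e13→2 s13→3 s13→4  — peak 4.

4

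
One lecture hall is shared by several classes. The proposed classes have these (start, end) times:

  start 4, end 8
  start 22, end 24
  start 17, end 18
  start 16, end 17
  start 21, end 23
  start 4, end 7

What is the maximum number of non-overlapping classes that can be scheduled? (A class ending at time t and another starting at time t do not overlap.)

Sorted by end: (4,7)  (4,8)  (16,17)  (17,18)  (21,23)  (22,24)
take (4,7); take (16,17); take (17,18); take (21,23).
Selected 4 classes.

4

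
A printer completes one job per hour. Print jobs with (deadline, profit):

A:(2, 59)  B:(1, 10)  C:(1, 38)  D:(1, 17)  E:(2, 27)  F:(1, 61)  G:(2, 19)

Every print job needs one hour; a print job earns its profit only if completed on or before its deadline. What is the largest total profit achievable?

Take jobs in profit order; each goes to the latest open slot no later than its deadline.
By profit: F(d1,61), A(d2,59), C(d1,38), E(d2,27), G(d2,19), D(d1,17), B(d1,10)
F→slot 1; A→slot 2; C skipped; E skipped; G skipped; D skipped; B skipped.
Profit = 61 + 59 = 120

120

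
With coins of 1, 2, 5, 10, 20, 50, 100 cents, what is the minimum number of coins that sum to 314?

314 − 3×100→14 − 1×10→4 − 2×2→0
Total coins = 3 + 1 + 2 = 6

6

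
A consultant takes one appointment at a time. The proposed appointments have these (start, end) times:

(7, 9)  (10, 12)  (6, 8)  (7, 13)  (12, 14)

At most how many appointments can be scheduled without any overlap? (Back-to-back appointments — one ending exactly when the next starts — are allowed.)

Greedy by earliest finish: after sorting by end time, pick each interval compatible with the last pick.
By end time: (6,8), (7,9), (10,12), (7,13), (12,14).
Pick (6,8); next start ≥ 8 → (10,12); next start ≥ 12 → (12,14).
Selected 3 appointments.

3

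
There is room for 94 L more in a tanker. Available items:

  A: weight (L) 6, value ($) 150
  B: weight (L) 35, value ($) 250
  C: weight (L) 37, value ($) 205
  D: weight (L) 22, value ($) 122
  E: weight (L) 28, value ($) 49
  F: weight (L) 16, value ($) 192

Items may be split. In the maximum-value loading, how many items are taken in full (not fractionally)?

Order: A (150/6=25.00) > F (192/16=12.00) > B (250/35=7.14) > D (122/22=5.55) > C (205/37=5.54) > E (49/28=1.75)
Fill: take A (6 @ 150) → take F (16 @ 192) → take B (35 @ 250) → take D (22 @ 122) → take 15/37 of C → 83.11; 94/94 used.
4 item(s) taken whole; one partial (take 15/37 of C).

4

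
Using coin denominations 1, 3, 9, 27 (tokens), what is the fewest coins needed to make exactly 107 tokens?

107 − 3×27→26 − 2×9→8 − 2×3→2 − 2×1→0
Total coins = 3 + 2 + 2 + 2 = 9

9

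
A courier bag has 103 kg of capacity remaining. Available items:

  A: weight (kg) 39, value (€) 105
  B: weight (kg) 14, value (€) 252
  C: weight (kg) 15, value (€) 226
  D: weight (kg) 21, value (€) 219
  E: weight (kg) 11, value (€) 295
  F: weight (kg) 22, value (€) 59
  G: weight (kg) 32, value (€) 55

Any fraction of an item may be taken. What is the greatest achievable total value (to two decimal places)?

Ratios (sorted): E 26.82, B 18.00, C 15.07, D 10.43, A 2.69, F 2.68, G 1.72
take E (11 @ 295); take B (14 @ 252); take C (15 @ 226); take D (21 @ 219); take A (39 @ 105); take 3/22 of F → 8.05. Capacity used 103/103.
Total value = 1105.05

1105.05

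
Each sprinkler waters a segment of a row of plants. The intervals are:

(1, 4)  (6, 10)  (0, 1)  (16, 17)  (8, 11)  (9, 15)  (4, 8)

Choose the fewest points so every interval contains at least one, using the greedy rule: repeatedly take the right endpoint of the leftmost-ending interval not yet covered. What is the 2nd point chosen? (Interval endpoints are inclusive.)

By right end: [0,1]  [1,4]  [4,8]  [6,10]  [8,11]  [9,15]  [16,17]
[0,1] uncovered → point at 1; [4,8] uncovered → point at 8; [9,15] uncovered → point at 15; [16,17] uncovered → point at 17.
Points: 1, 8, 15, 17 (4 total).

8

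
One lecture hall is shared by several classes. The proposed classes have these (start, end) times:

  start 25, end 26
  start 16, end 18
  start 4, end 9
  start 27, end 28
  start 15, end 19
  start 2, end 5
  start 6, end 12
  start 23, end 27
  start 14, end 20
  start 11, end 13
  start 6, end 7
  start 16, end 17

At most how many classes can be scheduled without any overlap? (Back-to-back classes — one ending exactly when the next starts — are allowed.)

6

Sort by end time and greedily take each interval whose start is ≥ the last chosen end.
By end time: (2,5), (6,7), (4,9), (6,12), (11,13), (16,17), (16,18), (15,19), (14,20), (25,26), (23,27), (27,28).
Pick (2,5); next start ≥ 5 → (6,7); next start ≥ 7 → (11,13); next start ≥ 13 → (16,17); next start ≥ 17 → (25,26); next start ≥ 26 → (27,28).
Selected 6 classes.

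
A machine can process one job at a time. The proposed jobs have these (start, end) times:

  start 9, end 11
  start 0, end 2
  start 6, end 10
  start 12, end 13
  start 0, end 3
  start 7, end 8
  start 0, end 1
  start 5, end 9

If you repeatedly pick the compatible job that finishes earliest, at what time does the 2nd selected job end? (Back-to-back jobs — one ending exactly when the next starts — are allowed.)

Greedy by earliest finish: after sorting by end time, pick each interval compatible with the last pick.
By end time: (0,1), (0,2), (0,3), (7,8), (5,9), (6,10), (9,11), (12,13).
Pick (0,1); next start ≥ 1 → (7,8); next start ≥ 8 → (9,11); next start ≥ 11 → (12,13).
Selected: (0,1) (7,8) (9,11) (12,13)

8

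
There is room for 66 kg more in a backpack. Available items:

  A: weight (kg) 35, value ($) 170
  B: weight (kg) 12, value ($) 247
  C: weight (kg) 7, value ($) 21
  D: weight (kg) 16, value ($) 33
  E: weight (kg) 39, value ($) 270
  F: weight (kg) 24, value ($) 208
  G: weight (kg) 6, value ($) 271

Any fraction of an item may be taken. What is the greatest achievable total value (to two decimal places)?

892.15

Sort by value per unit weight and fill in that order.
Ratios (sorted): G 45.17, B 20.58, F 8.67, E 6.92, A 4.86, C 3.00, D 2.06
take G (6 @ 271); take B (12 @ 247); take F (24 @ 208); take 24/39 of E → 166.15. Capacity used 66/66.
Total value = 892.15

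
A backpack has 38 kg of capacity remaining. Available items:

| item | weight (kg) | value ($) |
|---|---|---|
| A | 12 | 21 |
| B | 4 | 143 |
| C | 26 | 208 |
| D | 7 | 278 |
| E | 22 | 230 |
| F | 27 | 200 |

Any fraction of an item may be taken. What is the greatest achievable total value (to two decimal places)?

Order: D (278/7=39.71) > B (143/4=35.75) > E (230/22=10.45) > C (208/26=8.00) > F (200/27=7.41) > A (21/12=1.75)
Fill: take D (7 @ 278) → take B (4 @ 143) → take E (22 @ 230) → take 5/26 of C → 40.00; 38/38 used.
Total value = 691.00

691.00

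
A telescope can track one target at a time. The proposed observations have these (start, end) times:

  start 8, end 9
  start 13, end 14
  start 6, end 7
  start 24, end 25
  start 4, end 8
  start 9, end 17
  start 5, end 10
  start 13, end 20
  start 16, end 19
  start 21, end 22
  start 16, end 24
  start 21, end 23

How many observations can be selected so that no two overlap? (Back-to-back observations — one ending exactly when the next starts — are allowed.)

6

Greedy by earliest finish: after sorting by end time, pick each interval compatible with the last pick.
By end time: (6,7), (4,8), (8,9), (5,10), (13,14), (9,17), (16,19), (13,20), (21,22), (21,23), (16,24), (24,25).
Pick (6,7); next start ≥ 7 → (8,9); next start ≥ 9 → (13,14); next start ≥ 14 → (16,19); next start ≥ 19 → (21,22); next start ≥ 22 → (24,25).
Selected 6 observations.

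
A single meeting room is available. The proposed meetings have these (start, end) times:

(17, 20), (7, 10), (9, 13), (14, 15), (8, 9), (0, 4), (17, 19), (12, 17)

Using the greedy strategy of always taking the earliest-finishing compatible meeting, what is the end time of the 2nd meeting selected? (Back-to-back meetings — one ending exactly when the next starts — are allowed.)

Sorted by end: (0,4)  (8,9)  (7,10)  (9,13)  (14,15)  (12,17)  (17,19)  (17,20)
take (0,4); take (8,9); skip (7,10); take (9,13); take (14,15); take (17,19).
Selected: (0,4) (8,9) (9,13) (14,15) (17,19)

9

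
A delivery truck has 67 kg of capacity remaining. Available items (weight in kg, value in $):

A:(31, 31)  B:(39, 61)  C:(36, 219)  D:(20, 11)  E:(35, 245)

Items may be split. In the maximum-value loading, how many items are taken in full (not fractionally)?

Order: E (245/35=7.00) > C (219/36=6.08) > B (61/39=1.56) > A (31/31=1.00) > D (11/20=0.55)
Fill: take E (35 @ 245) → take 32/36 of C → 194.67; 67/67 used.
1 item(s) taken whole; one partial (take 32/36 of C).

1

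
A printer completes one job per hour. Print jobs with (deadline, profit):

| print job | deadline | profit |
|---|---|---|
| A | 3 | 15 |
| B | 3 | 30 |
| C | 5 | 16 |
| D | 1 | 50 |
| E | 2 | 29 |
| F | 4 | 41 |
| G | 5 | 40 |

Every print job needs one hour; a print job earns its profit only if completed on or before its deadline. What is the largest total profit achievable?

190

Profit order: D=50 F=41 G=40 B=30 E=29 C=16 A=15
Assign: D→slot 1, F→slot 4, G→slot 5, B→slot 3, E→slot 2, C skipped, A skipped.
Slots: [1:D] [2:E] [3:B] [4:F] [5:G]
Profit = 50 + 29 + 30 + 41 + 40 = 190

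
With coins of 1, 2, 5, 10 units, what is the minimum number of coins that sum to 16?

3

Greedy: take as many of the largest coin as possible, then repeat with the remainder.
16 = 1×10 + 1×5 + 1×1
Total coins = 1 + 1 + 1 = 3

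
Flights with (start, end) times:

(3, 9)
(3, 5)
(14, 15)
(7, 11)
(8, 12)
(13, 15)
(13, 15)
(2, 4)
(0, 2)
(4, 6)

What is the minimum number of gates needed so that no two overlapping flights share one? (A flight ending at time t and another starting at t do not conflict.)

3

starts: [0, 2, 3, 3, 4, 7, 8, 13, 13, 14]
ends:   [2, 4, 5, 6, 9, 11, 12, 15, 15, 15]
s0→1 e2→0 s2→1 s3→2 s3→3  — peak 3.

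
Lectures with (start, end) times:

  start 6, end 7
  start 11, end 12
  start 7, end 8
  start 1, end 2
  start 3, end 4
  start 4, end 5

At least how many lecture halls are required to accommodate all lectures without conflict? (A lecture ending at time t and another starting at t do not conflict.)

1

Count concurrent intervals with a sweep; the peak is the room count.
starts: [1, 3, 4, 6, 7, 11]
ends:   [2, 4, 5, 7, 8, 12]
s1→1  — peak 1.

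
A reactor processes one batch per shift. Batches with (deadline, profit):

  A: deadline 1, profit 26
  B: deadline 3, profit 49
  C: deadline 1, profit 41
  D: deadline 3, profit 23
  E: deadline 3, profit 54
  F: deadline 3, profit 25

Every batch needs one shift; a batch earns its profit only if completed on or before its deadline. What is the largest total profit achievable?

144

Sort by profit descending; place each in the latest free slot ≤ its deadline.
By profit: E(d3,54), B(d3,49), C(d1,41), A(d1,26), F(d3,25), D(d3,23)
E→slot 3; B→slot 2; C→slot 1; A skipped; F skipped; D skipped.
Profit = 41 + 49 + 54 = 144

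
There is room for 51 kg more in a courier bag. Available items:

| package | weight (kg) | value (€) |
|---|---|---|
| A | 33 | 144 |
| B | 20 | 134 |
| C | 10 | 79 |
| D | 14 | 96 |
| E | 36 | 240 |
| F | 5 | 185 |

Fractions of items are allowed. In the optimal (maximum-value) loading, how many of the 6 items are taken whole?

Greedy by value/weight ratio, highest first.
Ratios (sorted): F 37.00, C 7.90, D 6.86, B 6.70, E 6.67, A 4.36
take F (5 @ 185); take C (10 @ 79); take D (14 @ 96); take B (20 @ 134); take 2/36 of E → 13.33. Capacity used 51/51.
4 item(s) taken whole; one partial (take 2/36 of E).

4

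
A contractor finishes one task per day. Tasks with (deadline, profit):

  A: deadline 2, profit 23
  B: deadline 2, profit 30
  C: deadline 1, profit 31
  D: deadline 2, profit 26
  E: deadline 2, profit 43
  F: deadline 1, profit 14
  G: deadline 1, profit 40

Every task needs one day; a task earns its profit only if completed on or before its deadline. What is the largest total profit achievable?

Take jobs in profit order; each goes to the latest open slot no later than its deadline.
Profit order: E=43 G=40 C=31 B=30 D=26 A=23 F=14
Assign: E→slot 2, G→slot 1, C skipped, B skipped, D skipped, A skipped, F skipped.
Slots: [1:G] [2:E]
Profit = 40 + 43 = 83

83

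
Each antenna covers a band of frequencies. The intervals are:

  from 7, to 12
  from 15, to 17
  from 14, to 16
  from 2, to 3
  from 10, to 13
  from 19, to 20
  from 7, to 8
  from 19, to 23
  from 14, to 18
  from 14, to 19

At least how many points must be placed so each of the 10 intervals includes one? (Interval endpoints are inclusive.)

5

Process intervals by earliest right end; each time one isn't hit yet, stab at its right endpoint.
Sorted: [2,3] [7,8] [7,12] [10,13] [14,16] [15,17] [14,18] [14,19] [19,20] [19,23]
{[2,3]} hit by 3; {[7,8],[7,12]} hit by 8; {[10,13]} hit by 13; {[14,16],[15,17],[14,18],[14,19]} hit by 16; {[19,20],[19,23]} hit by 20.
Points: 3, 8, 13, 16, 20 (5 total).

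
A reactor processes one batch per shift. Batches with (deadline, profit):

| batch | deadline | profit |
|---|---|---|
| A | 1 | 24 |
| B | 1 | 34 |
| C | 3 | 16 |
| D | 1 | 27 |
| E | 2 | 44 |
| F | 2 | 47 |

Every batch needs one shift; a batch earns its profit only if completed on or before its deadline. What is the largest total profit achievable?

Sort by profit descending; place each in the latest free slot ≤ its deadline.
By profit: F(d2,47), E(d2,44), B(d1,34), D(d1,27), A(d1,24), C(d3,16)
F→slot 2; E→slot 1; B skipped; D skipped; A skipped; C→slot 3.
Profit = 44 + 47 + 16 = 107

107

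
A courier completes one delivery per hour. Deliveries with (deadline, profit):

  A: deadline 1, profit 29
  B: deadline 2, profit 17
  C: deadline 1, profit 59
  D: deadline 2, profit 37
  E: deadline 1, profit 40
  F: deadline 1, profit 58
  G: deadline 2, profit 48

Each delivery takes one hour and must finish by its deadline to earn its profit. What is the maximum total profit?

By profit: C(d1,59), F(d1,58), G(d2,48), E(d1,40), D(d2,37), A(d1,29), B(d2,17)
C→slot 1; F skipped; G→slot 2; E skipped; D skipped; A skipped; B skipped.
Profit = 59 + 48 = 107

107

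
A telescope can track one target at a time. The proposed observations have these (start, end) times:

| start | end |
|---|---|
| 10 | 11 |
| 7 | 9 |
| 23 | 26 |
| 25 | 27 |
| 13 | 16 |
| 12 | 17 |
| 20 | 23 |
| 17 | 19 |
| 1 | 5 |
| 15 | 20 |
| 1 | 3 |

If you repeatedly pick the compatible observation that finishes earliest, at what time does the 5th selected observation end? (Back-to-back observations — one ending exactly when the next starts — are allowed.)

19

Sorted by end: (1,3)  (1,5)  (7,9)  (10,11)  (13,16)  (12,17)  (17,19)  (15,20)  (20,23)  (23,26)  (25,27)
take (1,3); take (7,9); take (10,11); take (13,16); take (17,19); take (20,23); take (23,26); skip (25,27).
Selected: (1,3) (7,9) (10,11) (13,16) (17,19) (20,23) (23,26)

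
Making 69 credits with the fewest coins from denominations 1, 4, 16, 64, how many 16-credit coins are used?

0

69 = 1×64 + 1×4 + 1×1
Count of 16: 0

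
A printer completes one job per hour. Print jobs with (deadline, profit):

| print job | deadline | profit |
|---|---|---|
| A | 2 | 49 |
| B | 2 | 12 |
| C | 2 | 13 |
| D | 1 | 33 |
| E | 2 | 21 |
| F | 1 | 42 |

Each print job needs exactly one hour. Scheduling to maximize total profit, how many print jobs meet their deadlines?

Sort by profit descending; place each in the latest free slot ≤ its deadline.
Profit order: A=49 F=42 D=33 E=21 C=13 B=12
Assign: A→slot 2, F→slot 1, D skipped, E skipped, C skipped, B skipped.
Slots: [1:F] [2:A]
2 of 6 scheduled.

2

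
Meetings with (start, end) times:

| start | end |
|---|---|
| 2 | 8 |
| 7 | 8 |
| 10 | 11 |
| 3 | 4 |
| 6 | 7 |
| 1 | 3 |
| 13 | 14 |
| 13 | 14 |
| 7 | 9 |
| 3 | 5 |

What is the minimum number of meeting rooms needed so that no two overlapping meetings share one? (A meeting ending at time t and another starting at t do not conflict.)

Count concurrent intervals with a sweep; the peak is the room count.
Events (time:±→running): 1:+→1 2:+→2 3:-→1 3:+→2 3:+→3 … peak 3.

3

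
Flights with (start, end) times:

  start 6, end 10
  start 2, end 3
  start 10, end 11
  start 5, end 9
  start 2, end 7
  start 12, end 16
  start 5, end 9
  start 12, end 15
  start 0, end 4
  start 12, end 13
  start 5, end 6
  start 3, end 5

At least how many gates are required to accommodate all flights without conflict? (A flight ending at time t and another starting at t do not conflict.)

The answer is the maximum number of intervals overlapping at any instant.
starts: [0, 2, 2, 3, 5, 5, 5, 6, 10, 12, 12, 12]
ends:   [3, 4, 5, 6, 7, 9, 9, 10, 11, 13, 15, 16]
s0→1 s2→2 s2→3 e3→2 s3→3 e4→2 e5→1 s5→2 s5→3 s5→4  — peak 4.

4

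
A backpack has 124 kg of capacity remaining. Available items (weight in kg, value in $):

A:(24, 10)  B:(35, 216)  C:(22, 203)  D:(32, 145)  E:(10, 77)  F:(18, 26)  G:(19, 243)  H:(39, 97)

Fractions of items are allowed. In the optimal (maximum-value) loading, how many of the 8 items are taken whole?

5

Greedy by value/weight ratio, highest first.
Order: G (243/19=12.79) > C (203/22=9.23) > E (77/10=7.70) > B (216/35=6.17) > D (145/32=4.53) > H (97/39=2.49) > F (26/18=1.44) > A (10/24=0.42)
Fill: take G (19 @ 243) → take C (22 @ 203) → take E (10 @ 77) → take B (35 @ 216) → take D (32 @ 145) → take 6/39 of H → 14.92; 124/124 used.
5 item(s) taken whole; one partial (take 6/39 of H).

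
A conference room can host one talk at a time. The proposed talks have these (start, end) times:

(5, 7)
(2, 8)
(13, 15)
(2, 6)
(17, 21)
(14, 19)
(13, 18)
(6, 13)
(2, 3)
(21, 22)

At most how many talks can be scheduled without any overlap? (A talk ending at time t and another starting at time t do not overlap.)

5

Order by finish time; keep every interval that doesn't clash with the previous kept one.
Sorted by end: (2,3)  (2,6)  (5,7)  (2,8)  (6,13)  (13,15)  (13,18)  (14,19)  (17,21)  (21,22)
take (2,3); take (5,7); skip (2,8); take (13,15); skip (14,19); take (17,21); take (21,22).
Selected 5 talks.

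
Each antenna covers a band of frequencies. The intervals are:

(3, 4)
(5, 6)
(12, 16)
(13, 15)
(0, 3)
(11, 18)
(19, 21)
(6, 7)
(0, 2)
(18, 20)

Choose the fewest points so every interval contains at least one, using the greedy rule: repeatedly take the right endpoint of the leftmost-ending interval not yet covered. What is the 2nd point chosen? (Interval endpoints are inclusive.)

Process intervals by earliest right end; each time one isn't hit yet, stab at its right endpoint.
Sorted: [0,2] [0,3] [3,4] [5,6] [6,7] [13,15] [12,16] [11,18] [18,20] [19,21]
{[0,2],[0,3]} hit by 2; {[3,4]} hit by 4; {[5,6],[6,7]} hit by 6; {[13,15],[12,16],[11,18]} hit by 15; {[18,20],[19,21]} hit by 20.
Points: 2, 4, 6, 15, 20 (5 total).

4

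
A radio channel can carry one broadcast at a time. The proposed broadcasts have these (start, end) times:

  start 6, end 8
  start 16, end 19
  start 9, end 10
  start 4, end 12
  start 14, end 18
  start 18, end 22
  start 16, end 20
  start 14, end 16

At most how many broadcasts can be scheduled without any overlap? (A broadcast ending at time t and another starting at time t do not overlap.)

4

Greedy by earliest finish: after sorting by end time, pick each interval compatible with the last pick.
Sorted by end: (6,8)  (9,10)  (4,12)  (14,16)  (14,18)  (16,19)  (16,20)  (18,22)
take (6,8); take (9,10); take (14,16); skip (14,18); take (16,19); skip (18,22).
Selected 4 broadcasts.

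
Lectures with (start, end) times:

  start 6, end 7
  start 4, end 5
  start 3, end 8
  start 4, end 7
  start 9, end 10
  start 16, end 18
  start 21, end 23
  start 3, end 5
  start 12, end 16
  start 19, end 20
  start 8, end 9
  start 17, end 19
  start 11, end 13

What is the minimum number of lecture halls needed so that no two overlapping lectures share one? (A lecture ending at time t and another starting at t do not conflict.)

Count concurrent intervals with a sweep; the peak is the room count.
starts: [3, 3, 4, 4, 6, 8, 9, 11, 12, 16, 17, 19, 21]
ends:   [5, 5, 7, 7, 8, 9, 10, 13, 16, 18, 19, 20, 23]
s3→1 s3→2 s4→3 s4→4  — peak 4.

4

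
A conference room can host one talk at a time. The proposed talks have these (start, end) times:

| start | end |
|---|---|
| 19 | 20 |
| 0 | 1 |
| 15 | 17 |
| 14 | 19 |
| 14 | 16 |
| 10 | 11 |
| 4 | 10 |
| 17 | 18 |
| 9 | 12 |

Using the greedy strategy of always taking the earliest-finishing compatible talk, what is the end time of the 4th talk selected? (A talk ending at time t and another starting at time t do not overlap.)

By end time: (0,1), (4,10), (10,11), (9,12), (14,16), (15,17), (17,18), (14,19), (19,20).
Pick (0,1); next start ≥ 1 → (4,10); next start ≥ 10 → (10,11); next start ≥ 11 → (14,16); next start ≥ 16 → (17,18); next start ≥ 18 → (19,20).
Selected: (0,1) (4,10) (10,11) (14,16) (17,18) (19,20)

16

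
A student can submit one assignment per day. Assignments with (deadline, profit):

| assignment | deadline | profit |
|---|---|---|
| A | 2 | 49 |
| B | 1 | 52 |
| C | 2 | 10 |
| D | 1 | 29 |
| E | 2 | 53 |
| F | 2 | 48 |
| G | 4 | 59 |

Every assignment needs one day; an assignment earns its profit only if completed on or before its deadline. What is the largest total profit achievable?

164

Take jobs in profit order; each goes to the latest open slot no later than its deadline.
By profit: G(d4,59), E(d2,53), B(d1,52), A(d2,49), F(d2,48), D(d1,29), C(d2,10)
G→slot 4; E→slot 2; B→slot 1; A skipped; F skipped; D skipped; C skipped.
Profit = 52 + 53 + 59 = 164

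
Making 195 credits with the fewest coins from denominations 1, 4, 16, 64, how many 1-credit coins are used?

195 = 3×64 + 3×1
Count of 1: 3

3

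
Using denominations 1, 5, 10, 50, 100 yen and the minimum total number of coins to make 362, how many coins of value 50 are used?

Use the largest denomination that fits, subtract, and repeat.
362 = 3×100 + 1×50 + 1×10 + 2×1
Count of 50: 1

1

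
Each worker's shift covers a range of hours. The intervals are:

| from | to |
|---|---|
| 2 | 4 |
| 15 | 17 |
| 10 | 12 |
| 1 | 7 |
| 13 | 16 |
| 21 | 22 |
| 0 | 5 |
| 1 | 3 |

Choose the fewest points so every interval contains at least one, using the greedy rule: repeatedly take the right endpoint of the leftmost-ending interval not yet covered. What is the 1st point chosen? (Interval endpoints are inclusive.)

By right end: [1,3]  [2,4]  [0,5]  [1,7]  [10,12]  [13,16]  [15,17]  [21,22]
[1,3] uncovered → point at 3; [10,12] uncovered → point at 12; [13,16] uncovered → point at 16; [21,22] uncovered → point at 22.
Points: 3, 12, 16, 22 (4 total).

3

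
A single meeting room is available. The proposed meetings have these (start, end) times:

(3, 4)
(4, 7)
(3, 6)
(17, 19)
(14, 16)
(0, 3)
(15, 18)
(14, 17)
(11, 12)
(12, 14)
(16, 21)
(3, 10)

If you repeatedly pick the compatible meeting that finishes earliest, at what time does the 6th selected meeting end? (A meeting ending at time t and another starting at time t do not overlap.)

16

Order by finish time; keep every interval that doesn't clash with the previous kept one.
By end time: (0,3), (3,4), (3,6), (4,7), (3,10), (11,12), (12,14), (14,16), (14,17), (15,18), (17,19), (16,21).
Pick (0,3); next start ≥ 3 → (3,4); next start ≥ 4 → (4,7); next start ≥ 7 → (11,12); next start ≥ 12 → (12,14); next start ≥ 14 → (14,16); next start ≥ 16 → (17,19).
Selected: (0,3) (3,4) (4,7) (11,12) (12,14) (14,16) (17,19)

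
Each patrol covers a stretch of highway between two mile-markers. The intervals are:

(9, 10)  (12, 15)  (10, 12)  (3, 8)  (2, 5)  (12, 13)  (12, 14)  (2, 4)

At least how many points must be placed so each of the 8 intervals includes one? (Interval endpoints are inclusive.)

3

Sort by right endpoint; whenever an interval is uncovered, place a point at its right end.
By right end: [2,4]  [2,5]  [3,8]  [9,10]  [10,12]  [12,13]  [12,14]  [12,15]
[2,4] uncovered → point at 4; [9,10] uncovered → point at 10; [12,13] uncovered → point at 13.
Points: 4, 10, 13 (3 total).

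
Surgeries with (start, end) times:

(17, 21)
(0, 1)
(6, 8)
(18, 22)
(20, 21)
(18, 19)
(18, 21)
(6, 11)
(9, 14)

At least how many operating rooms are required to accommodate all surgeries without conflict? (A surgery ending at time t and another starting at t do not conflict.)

4

Events (time:±→running): 0:+→1 1:-→0 6:+→1 6:+→2 8:-→1 9:+→2 11:-→1 14:-→0 17:+→1 18:+→2 18:+→3 18:+→4 … peak 4.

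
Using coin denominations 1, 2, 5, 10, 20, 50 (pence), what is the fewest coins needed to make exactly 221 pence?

Use the largest denomination that fits, subtract, and repeat.
221 = 4×50 + 1×20 + 1×1
Total coins = 4 + 1 + 1 = 6

6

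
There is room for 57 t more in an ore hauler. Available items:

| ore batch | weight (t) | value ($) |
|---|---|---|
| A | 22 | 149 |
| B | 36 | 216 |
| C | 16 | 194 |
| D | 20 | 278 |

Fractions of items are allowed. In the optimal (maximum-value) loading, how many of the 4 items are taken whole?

2

Sort by value per unit weight and fill in that order.
Ratios (sorted): D 13.90, C 12.12, A 6.77, B 6.00
take D (20 @ 278); take C (16 @ 194); take 21/22 of A → 142.23. Capacity used 57/57.
2 item(s) taken whole; one partial (take 21/22 of A).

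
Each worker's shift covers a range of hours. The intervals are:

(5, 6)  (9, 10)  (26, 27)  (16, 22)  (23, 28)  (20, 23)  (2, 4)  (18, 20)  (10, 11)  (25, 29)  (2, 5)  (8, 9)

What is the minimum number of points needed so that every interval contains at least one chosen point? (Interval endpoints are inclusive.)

6

Process intervals by earliest right end; each time one isn't hit yet, stab at its right endpoint.
Sorted: [2,4] [2,5] [5,6] [8,9] [9,10] [10,11] [18,20] [16,22] [20,23] [26,27] [23,28] [25,29]
{[2,4],[2,5]} hit by 4; {[5,6]} hit by 6; {[8,9],[9,10]} hit by 9; {[10,11]} hit by 11; {[18,20],[16,22],[20,23]} hit by 20; {[26,27],[23,28],[25,29]} hit by 27.
Points: 4, 6, 9, 11, 20, 27 (6 total).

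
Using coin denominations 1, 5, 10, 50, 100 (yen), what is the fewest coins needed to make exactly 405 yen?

Greedy: take as many of the largest coin as possible, then repeat with the remainder.
405 = 4×100 + 1×5
Total coins = 4 + 1 = 5

5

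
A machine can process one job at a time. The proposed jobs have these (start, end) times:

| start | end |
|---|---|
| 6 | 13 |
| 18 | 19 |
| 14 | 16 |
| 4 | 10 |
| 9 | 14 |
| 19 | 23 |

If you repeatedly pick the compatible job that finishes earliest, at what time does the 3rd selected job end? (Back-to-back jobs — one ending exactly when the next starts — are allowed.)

19

Sorted by end: (4,10)  (6,13)  (9,14)  (14,16)  (18,19)  (19,23)
take (4,10); skip (6,13); take (14,16); take (18,19); take (19,23).
Selected: (4,10) (14,16) (18,19) (19,23)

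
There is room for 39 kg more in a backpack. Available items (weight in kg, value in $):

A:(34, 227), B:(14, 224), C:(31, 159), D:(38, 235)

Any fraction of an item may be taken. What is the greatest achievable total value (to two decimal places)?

390.91

Ratios (sorted): B 16.00, A 6.68, D 6.18, C 5.13
take B (14 @ 224); take 25/34 of A → 166.91. Capacity used 39/39.
Total value = 390.91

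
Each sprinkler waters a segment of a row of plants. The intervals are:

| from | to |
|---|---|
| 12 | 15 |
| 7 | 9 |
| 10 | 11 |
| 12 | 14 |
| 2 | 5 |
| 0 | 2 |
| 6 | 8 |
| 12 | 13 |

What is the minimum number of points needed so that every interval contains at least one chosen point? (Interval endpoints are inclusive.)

4

By right end: [0,2]  [2,5]  [6,8]  [7,9]  [10,11]  [12,13]  [12,14]  [12,15]
[0,2] uncovered → point at 2; [6,8] uncovered → point at 8; [10,11] uncovered → point at 11; [12,13] uncovered → point at 13.
Points: 2, 8, 11, 13 (4 total).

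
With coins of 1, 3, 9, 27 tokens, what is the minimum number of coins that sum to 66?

Greedy: take as many of the largest coin as possible, then repeat with the remainder.
66 − 2×27→12 − 1×9→3 − 1×3→0
Total coins = 2 + 1 + 1 = 4

4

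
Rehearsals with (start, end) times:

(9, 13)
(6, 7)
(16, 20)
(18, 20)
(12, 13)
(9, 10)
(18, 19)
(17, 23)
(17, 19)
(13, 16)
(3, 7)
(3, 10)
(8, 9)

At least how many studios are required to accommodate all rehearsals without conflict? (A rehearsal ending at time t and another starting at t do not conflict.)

starts: [3, 3, 6, 8, 9, 9, 12, 13, 16, 17, 17, 18, 18]
ends:   [7, 7, 9, 10, 10, 13, 13, 16, 19, 19, 20, 20, 23]
s3→1 s3→2 s6→3 e7→2 e7→1 s8→2 e9→1 s9→2 s9→3 e10→2 e10→1 s12→2 e13→1 e13→0 s13→1 e16→0 s16→1 s17→2 s17→3 s18→4 s18→5  — peak 5.

5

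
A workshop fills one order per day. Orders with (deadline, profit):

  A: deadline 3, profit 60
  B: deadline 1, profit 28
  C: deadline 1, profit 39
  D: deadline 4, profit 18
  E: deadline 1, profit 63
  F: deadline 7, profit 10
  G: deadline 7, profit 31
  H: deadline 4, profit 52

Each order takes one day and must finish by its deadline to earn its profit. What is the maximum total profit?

234

Take jobs in profit order; each goes to the latest open slot no later than its deadline.
Profit order: E=63 A=60 H=52 C=39 G=31 B=28 D=18 F=10
Assign: E→slot 1, A→slot 3, H→slot 4, C skipped, G→slot 7, B skipped, D→slot 2, F→slot 6.
Slots: [1:E] [2:D] [3:A] [4:H] [6:F] [7:G]
Profit = 63 + 18 + 60 + 52 + 10 + 31 = 234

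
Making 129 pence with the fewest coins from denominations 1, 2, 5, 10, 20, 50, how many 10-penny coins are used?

0

Greedy: take as many of the largest coin as possible, then repeat with the remainder.
129 − 2×50→29 − 1×20→9 − 1×5→4 − 2×2→0
Count of 10: 0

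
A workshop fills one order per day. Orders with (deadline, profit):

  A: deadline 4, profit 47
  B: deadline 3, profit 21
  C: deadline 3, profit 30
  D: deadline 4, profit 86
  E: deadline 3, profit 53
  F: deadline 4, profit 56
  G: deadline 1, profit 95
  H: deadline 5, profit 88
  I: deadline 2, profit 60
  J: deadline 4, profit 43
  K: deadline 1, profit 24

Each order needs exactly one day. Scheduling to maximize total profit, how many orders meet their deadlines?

5

Sort by profit descending; place each in the latest free slot ≤ its deadline.
Profit order: G=95 H=88 D=86 I=60 F=56 E=53 A=47 J=43 C=30 K=24 B=21
Assign: G→slot 1, H→slot 5, D→slot 4, I→slot 2, F→slot 3, E skipped, A skipped, J skipped, C skipped, K skipped, B skipped.
Slots: [1:G] [2:I] [3:F] [4:D] [5:H]
5 of 11 scheduled.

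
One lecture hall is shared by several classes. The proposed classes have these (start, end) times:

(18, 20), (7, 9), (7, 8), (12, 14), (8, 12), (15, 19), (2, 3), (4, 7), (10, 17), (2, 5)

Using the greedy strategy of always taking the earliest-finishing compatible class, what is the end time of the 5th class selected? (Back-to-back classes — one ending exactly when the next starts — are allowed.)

14

By end time: (2,3), (2,5), (4,7), (7,8), (7,9), (8,12), (12,14), (10,17), (15,19), (18,20).
Pick (2,3); next start ≥ 3 → (4,7); next start ≥ 7 → (7,8); next start ≥ 8 → (8,12); next start ≥ 12 → (12,14); next start ≥ 14 → (15,19).
Selected: (2,3) (4,7) (7,8) (8,12) (12,14) (15,19)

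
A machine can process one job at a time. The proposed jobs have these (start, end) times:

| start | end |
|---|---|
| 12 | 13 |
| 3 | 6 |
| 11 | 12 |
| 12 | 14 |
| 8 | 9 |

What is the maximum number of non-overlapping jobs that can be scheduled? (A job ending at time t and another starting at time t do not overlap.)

4

Greedy by earliest finish: after sorting by end time, pick each interval compatible with the last pick.
Sorted by end: (3,6)  (8,9)  (11,12)  (12,13)  (12,14)
take (3,6); take (8,9); take (11,12); take (12,13).
Selected 4 jobs.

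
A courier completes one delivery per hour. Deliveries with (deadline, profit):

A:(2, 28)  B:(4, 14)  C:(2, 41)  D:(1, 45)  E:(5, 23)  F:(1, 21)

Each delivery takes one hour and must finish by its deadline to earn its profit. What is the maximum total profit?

123

By profit: D(d1,45), C(d2,41), A(d2,28), E(d5,23), F(d1,21), B(d4,14)
D→slot 1; C→slot 2; A skipped; E→slot 5; F skipped; B→slot 4.
Profit = 45 + 41 + 14 + 23 = 123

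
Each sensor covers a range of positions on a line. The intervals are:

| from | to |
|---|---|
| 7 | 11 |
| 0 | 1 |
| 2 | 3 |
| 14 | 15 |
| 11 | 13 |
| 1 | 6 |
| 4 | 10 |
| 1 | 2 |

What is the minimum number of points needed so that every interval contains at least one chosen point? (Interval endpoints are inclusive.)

Sort by right endpoint; whenever an interval is uncovered, place a point at its right end.
Sorted: [0,1] [1,2] [2,3] [1,6] [4,10] [7,11] [11,13] [14,15]
{[0,1],[1,2]} hit by 1; {[2,3],[1,6]} hit by 3; {[4,10],[7,11]} hit by 10; {[11,13]} hit by 13; {[14,15]} hit by 15.
Points: 1, 3, 10, 13, 15 (5 total).

5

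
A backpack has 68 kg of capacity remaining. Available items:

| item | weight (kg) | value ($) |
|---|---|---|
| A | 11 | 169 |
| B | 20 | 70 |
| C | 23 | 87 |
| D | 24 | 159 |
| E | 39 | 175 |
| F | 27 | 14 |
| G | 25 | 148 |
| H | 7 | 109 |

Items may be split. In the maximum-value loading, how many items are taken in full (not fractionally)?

4

Order: H (109/7=15.57) > A (169/11=15.36) > D (159/24=6.62) > G (148/25=5.92) > E (175/39=4.49) > C (87/23=3.78) > B (70/20=3.50) > F (14/27=0.52)
Fill: take H (7 @ 109) → take A (11 @ 169) → take D (24 @ 159) → take G (25 @ 148) → take 1/39 of E → 4.49; 68/68 used.
4 item(s) taken whole; one partial (take 1/39 of E).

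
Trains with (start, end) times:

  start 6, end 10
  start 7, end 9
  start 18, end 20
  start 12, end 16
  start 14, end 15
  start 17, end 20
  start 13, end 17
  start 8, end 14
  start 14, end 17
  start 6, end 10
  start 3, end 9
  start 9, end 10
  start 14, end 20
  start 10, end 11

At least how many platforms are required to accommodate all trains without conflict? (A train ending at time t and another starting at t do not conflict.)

starts: [3, 6, 6, 7, 8, 9, 10, 12, 13, 14, 14, 14, 17, 18]
ends:   [9, 9, 10, 10, 10, 11, 14, 15, 16, 17, 17, 20, 20, 20]
s3→1 s6→2 s6→3 s7→4 s8→5  — peak 5.

5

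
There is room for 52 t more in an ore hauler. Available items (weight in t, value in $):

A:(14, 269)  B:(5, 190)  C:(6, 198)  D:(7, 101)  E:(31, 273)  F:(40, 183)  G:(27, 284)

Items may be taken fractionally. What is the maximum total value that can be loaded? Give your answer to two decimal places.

Order: B (190/5=38.00) > C (198/6=33.00) > A (269/14=19.21) > D (101/7=14.43) > G (284/27=10.52) > E (273/31=8.81) > F (183/40=4.58)
Fill: take B (5 @ 190) → take C (6 @ 198) → take A (14 @ 269) → take D (7 @ 101) → take 20/27 of G → 210.37; 52/52 used.
Total value = 968.37

968.37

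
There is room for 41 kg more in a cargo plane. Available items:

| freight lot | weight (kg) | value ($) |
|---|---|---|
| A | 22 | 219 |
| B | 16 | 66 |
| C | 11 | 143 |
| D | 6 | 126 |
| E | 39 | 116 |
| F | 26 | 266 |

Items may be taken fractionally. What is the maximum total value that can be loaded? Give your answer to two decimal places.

514.54

Sort by value per unit weight and fill in that order.
Ratios (sorted): D 21.00, C 13.00, F 10.23, A 9.95, B 4.12, E 2.97
take D (6 @ 126); take C (11 @ 143); take 24/26 of F → 245.54. Capacity used 41/41.
Total value = 514.54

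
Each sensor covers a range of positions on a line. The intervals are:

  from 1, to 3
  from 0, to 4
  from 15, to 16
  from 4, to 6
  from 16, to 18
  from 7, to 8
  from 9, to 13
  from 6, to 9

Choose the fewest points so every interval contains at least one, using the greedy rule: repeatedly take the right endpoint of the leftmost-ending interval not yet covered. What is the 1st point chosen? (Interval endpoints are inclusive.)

By right end: [1,3]  [0,4]  [4,6]  [7,8]  [6,9]  [9,13]  [15,16]  [16,18]
[1,3] uncovered → point at 3; [4,6] uncovered → point at 6; [7,8] uncovered → point at 8; [9,13] uncovered → point at 13; [15,16] uncovered → point at 16.
Points: 3, 6, 8, 13, 16 (5 total).

3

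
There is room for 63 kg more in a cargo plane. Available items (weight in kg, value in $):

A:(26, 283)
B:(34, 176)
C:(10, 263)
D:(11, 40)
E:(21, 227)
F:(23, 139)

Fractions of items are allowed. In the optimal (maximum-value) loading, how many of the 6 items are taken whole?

3

Sort by value per unit weight and fill in that order.
Order: C (263/10=26.30) > A (283/26=10.88) > E (227/21=10.81) > F (139/23=6.04) > B (176/34=5.18) > D (40/11=3.64)
Fill: take C (10 @ 263) → take A (26 @ 283) → take E (21 @ 227) → take 6/23 of F → 36.26; 63/63 used.
3 item(s) taken whole; one partial (take 6/23 of F).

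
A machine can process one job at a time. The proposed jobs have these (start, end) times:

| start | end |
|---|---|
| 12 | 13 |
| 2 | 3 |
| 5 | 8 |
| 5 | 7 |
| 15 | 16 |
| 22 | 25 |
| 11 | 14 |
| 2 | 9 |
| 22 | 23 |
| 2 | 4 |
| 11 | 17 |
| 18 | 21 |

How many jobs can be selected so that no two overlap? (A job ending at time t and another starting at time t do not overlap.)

By end time: (2,3), (2,4), (5,7), (5,8), (2,9), (12,13), (11,14), (15,16), (11,17), (18,21), (22,23), (22,25).
Pick (2,3); next start ≥ 3 → (5,7); next start ≥ 7 → (12,13); next start ≥ 13 → (15,16); next start ≥ 16 → (18,21); next start ≥ 21 → (22,23).
Selected 6 jobs.

6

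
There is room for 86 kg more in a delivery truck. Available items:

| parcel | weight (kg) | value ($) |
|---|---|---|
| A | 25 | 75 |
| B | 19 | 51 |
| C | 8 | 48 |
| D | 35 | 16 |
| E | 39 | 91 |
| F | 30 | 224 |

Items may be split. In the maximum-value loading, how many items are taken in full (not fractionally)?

4

Sort by value per unit weight and fill in that order.
Order: F (224/30=7.47) > C (48/8=6.00) > A (75/25=3.00) > B (51/19=2.68) > E (91/39=2.33) > D (16/35=0.46)
Fill: take F (30 @ 224) → take C (8 @ 48) → take A (25 @ 75) → take B (19 @ 51) → take 4/39 of E → 9.33; 86/86 used.
4 item(s) taken whole; one partial (take 4/39 of E).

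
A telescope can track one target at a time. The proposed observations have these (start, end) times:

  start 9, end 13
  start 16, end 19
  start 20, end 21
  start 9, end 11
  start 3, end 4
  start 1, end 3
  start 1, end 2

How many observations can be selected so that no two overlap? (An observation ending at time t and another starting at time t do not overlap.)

Order by finish time; keep every interval that doesn't clash with the previous kept one.
Sorted by end: (1,2)  (1,3)  (3,4)  (9,11)  (9,13)  (16,19)  (20,21)
take (1,2); take (3,4); take (9,11); take (16,19); take (20,21).
Selected 5 observations.

5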